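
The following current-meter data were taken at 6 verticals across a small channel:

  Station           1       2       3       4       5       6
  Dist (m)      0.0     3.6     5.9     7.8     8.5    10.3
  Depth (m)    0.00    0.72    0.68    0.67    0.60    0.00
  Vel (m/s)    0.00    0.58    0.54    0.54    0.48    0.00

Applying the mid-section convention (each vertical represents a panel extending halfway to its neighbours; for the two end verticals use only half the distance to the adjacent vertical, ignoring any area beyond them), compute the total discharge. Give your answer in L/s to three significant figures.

w_2 = (5.9 − 0.0)/2 = 2.95 m; q_2 = 0.58 × 0.72 × 2.95 = 1.232 m³/s
w_3 = (7.8 − 3.6)/2 = 2.1 m; q_3 = 0.54 × 0.68 × 2.1 = 0.7711 m³/s
w_4 = (8.5 − 5.9)/2 = 1.3 m; q_4 = 0.54 × 0.67 × 1.3 = 0.4703 m³/s
w_5 = (10.3 − 7.8)/2 = 1.25 m; q_5 = 0.48 × 0.60 × 1.25 = 0.3600 m³/s
Stations 1, 6 contribute zero (depth or velocity is 0).
Q = Σ qᵢ = 2.833 m³/s
= 2.833 × 1000 = 2833 L/s

2830 L/s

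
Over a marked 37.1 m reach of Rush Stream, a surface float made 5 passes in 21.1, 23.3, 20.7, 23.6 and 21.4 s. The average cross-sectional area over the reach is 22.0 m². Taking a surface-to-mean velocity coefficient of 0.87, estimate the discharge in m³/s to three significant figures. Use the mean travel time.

32.2 m³/s

t̄ = (21.1 + 23.3 + 20.7 + 23.6 + 21.4) / 5 = 22.02 s
v_surface = L / t̄ = 37.1 / 22.02 = 1.685 m/s
v_mean = 0.87 × 1.685 = 1.466 m/s
Q = A × v_mean = 22.0 × 1.466 = 32.25 m³/s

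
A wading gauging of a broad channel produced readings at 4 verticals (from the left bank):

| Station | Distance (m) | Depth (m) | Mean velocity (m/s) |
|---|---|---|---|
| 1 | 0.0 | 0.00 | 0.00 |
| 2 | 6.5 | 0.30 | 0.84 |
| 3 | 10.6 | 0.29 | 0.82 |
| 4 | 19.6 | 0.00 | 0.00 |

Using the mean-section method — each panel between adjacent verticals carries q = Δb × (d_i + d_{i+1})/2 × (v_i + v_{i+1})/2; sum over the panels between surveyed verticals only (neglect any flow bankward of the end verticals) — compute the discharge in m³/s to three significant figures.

1.95 m³/s

Panel 1-2: Δb = 6.5 m, d̄ = (0.00+0.30)/2 = 0.15, v̄ = (0.00+0.84)/2 = 0.42 → q = 6.5×0.15×0.42 = 0.4095 m³/s
Panel 2-3: Δb = 4.1 m, d̄ = (0.30+0.29)/2 = 0.295, v̄ = (0.84+0.82)/2 = 0.83 → q = 4.1×0.295×0.83 = 1.004 m³/s
Panel 3-4: Δb = 9 m, d̄ = (0.29+0.00)/2 = 0.145, v̄ = (0.82+0.00)/2 = 0.41 → q = 9×0.145×0.41 = 0.5351 m³/s
Q = Σ q = 1.948 m³/s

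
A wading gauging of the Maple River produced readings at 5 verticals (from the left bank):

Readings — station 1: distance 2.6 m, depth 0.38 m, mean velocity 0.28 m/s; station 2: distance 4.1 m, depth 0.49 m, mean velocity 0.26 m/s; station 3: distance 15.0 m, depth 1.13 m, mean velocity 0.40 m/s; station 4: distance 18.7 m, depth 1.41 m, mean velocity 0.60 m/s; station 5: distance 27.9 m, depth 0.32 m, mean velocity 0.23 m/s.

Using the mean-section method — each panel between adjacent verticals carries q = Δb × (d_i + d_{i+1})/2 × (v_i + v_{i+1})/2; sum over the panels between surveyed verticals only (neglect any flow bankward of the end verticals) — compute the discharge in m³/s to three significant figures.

8.74 m³/s

Panel 1-2: Δb = 1.5 m, d̄ = (0.38+0.49)/2 = 0.435, v̄ = (0.28+0.26)/2 = 0.27 → q = 1.5×0.435×0.27 = 0.1762 m³/s
Panel 2-3: Δb = 10.9 m, d̄ = (0.49+1.13)/2 = 0.81, v̄ = (0.26+0.40)/2 = 0.33 → q = 10.9×0.81×0.33 = 2.914 m³/s
Panel 3-4: Δb = 3.7 m, d̄ = (1.13+1.41)/2 = 1.27, v̄ = (0.40+0.60)/2 = 0.5 → q = 3.7×1.27×0.5 = 2.350 m³/s
Panel 4-5: Δb = 9.2 m, d̄ = (1.41+0.32)/2 = 0.865, v̄ = (0.60+0.23)/2 = 0.415 → q = 9.2×0.865×0.415 = 3.303 m³/s
Q = Σ q = 8.742 m³/s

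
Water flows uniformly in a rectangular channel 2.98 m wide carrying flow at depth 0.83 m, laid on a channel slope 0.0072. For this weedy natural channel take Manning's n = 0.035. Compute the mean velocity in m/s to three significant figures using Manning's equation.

A = b·y = 2.98 × 0.83 = 2.473 m²
P = b + 2y = 2.98 + 2×0.83 = 4.640 m
R = A/P = 2.473/4.640 = 0.5331 m
Q = (1/n)·A·R^(2/3)·S^(1/2) = (1/0.035) × 2.473 × 0.5331^(2/3) × 0.0072^(1/2) = 3.942 m³/s
V = Q/A = 3.942/2.473 = 1.594 m/s

1.59 m/s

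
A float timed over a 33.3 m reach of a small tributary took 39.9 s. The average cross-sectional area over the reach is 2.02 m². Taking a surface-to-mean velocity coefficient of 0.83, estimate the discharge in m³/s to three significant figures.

v_surface = L / t̄ = 33.3 / 39.9 = 0.8346 m/s
v_mean = 0.83 × 0.8346 = 0.6927 m/s
Q = A × v_mean = 2.02 × 0.6927 = 1.399 m³/s

1.40 m³/s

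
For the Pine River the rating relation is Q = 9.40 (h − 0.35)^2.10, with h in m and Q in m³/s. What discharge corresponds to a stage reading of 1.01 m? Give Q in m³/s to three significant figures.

3.93 m³/s

Q = 9.40 × (1.01 − 0.35)^2.10 = 9.40 × 0.66^2.10 = 3.928 m³/s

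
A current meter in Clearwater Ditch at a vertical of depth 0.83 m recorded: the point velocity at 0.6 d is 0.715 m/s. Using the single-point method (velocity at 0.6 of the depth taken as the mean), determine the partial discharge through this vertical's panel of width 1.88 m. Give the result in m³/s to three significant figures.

1.12 m³/s

v̄ = v₀.₆ = 0.715 m/s
q = v̄ × d × w = 0.7150 × 0.83 × 1.88 = 1.116 m³/s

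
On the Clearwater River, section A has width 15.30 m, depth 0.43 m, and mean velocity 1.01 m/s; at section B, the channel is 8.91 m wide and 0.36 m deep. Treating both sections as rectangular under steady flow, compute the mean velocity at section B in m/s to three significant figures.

2.07 m/s

Q = A₁V₁ = (15.30×0.43) × 1.01 = 6.645 m³/s
A₂ = 8.91 × 0.36 = 3.208 m²
V₂ = Q/A₂ = 6.645/3.208 = 2.072 m/s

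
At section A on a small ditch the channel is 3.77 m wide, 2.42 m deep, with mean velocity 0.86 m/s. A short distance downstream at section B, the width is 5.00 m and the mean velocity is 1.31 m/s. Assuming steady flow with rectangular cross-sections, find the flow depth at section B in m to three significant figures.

Q = A₁V₁ = (3.77×2.42) × 0.86 = 7.846 m³/s
d₂ = Q/(b₂ V₂) = 7.846/(5.00×1.31) = 1.198 m

1.20 m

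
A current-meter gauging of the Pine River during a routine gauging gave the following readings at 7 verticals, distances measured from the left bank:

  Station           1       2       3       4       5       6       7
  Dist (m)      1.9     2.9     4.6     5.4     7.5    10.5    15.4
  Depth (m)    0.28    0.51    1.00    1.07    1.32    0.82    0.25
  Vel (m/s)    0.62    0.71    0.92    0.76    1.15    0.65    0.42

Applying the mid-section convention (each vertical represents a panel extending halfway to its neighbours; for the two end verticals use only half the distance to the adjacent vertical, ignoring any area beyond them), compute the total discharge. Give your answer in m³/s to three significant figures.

9.14 m³/s

w_1 = (2.9 − 1.9)/2 = 0.5 m; q_1 = 0.62 × 0.28 × 0.5 = 0.08680 m³/s
w_2 = (4.6 − 1.9)/2 = 1.35 m; q_2 = 0.71 × 0.51 × 1.35 = 0.4888 m³/s
w_3 = (5.4 − 2.9)/2 = 1.25 m; q_3 = 0.92 × 1.00 × 1.25 = 1.150 m³/s
w_4 = (7.5 − 4.6)/2 = 1.45 m; q_4 = 0.76 × 1.07 × 1.45 = 1.179 m³/s
w_5 = (10.5 − 5.4)/2 = 2.55 m; q_5 = 1.15 × 1.32 × 2.55 = 3.871 m³/s
w_6 = (15.4 − 7.5)/2 = 3.95 m; q_6 = 0.65 × 0.82 × 3.95 = 2.105 m³/s
w_7 = (15.4 − 10.5)/2 = 2.45 m; q_7 = 0.42 × 0.25 × 2.45 = 0.2573 m³/s
Q = Σ qᵢ = 9.138 m³/s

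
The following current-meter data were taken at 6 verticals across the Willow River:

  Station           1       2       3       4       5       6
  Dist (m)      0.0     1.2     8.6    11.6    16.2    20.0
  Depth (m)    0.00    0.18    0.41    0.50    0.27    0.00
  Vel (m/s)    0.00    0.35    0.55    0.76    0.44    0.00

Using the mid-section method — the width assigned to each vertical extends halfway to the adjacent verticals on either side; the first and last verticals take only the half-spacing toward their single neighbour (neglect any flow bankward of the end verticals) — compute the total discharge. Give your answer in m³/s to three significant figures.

w_2 = (8.6 − 0.0)/2 = 4.3 m; q_2 = 0.35 × 0.18 × 4.3 = 0.2709 m³/s
w_3 = (11.6 − 1.2)/2 = 5.2 m; q_3 = 0.55 × 0.41 × 5.2 = 1.173 m³/s
w_4 = (16.2 − 8.6)/2 = 3.8 m; q_4 = 0.76 × 0.50 × 3.8 = 1.444 m³/s
w_5 = (20.0 − 11.6)/2 = 4.2 m; q_5 = 0.44 × 0.27 × 4.2 = 0.4990 m³/s
Stations 1, 6 contribute zero (depth or velocity is 0).
Q = Σ qᵢ = 3.386 m³/s

3.39 m³/s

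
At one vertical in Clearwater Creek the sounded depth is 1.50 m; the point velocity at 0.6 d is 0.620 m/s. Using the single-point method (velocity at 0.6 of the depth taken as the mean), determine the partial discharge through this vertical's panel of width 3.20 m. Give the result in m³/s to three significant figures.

v̄ = v₀.₆ = 0.620 m/s
q = v̄ × d × w = 0.6200 × 1.50 × 3.20 = 2.976 m³/s

2.98 m³/s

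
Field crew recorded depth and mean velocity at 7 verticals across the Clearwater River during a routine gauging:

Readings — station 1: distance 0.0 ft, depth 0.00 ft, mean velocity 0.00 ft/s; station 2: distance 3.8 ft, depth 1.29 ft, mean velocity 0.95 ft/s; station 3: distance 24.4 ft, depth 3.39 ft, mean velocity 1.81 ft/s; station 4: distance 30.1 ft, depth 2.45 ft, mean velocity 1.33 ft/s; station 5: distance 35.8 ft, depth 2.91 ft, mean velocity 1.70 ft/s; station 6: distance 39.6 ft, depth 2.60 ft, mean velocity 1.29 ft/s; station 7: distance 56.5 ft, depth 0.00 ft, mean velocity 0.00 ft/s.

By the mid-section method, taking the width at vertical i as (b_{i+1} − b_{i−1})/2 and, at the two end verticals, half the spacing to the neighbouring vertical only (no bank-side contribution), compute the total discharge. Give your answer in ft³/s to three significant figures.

w_2 = (24.4 − 0.0)/2 = 12.2 ft; q_2 = 0.95 × 1.29 × 12.2 = 14.95 ft³/s
w_3 = (30.1 − 3.8)/2 = 13.15 ft; q_3 = 1.81 × 3.39 × 13.15 = 80.69 ft³/s
w_4 = (35.8 − 24.4)/2 = 5.7 ft; q_4 = 1.33 × 2.45 × 5.7 = 18.57 ft³/s
w_5 = (39.6 − 30.1)/2 = 4.75 ft; q_5 = 1.70 × 2.91 × 4.75 = 23.50 ft³/s
w_6 = (56.5 − 35.8)/2 = 10.35 ft; q_6 = 1.29 × 2.60 × 10.35 = 34.71 ft³/s
Stations 1, 7 contribute zero (depth or velocity is 0).
Q = Σ qᵢ = 172.4 ft³/s

172 ft³/s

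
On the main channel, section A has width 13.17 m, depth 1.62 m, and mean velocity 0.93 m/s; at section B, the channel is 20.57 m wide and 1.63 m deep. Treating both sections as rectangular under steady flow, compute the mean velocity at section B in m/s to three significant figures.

Q = A₁V₁ = (13.17×1.62) × 0.93 = 19.84 m³/s
A₂ = 20.57 × 1.63 = 33.53 m²
V₂ = Q/A₂ = 19.84/33.53 = 0.5918 m/s

0.592 m/s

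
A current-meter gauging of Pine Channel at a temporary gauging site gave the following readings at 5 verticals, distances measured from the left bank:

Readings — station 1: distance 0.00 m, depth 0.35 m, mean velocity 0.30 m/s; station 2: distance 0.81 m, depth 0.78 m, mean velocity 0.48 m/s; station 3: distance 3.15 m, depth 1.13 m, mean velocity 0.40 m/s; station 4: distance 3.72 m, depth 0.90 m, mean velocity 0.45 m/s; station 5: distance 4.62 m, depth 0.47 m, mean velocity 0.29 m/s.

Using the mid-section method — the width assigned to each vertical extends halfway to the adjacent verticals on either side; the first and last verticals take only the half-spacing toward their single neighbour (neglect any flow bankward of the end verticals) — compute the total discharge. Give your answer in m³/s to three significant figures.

w_1 = (0.81 − 0.00)/2 = 0.405 m; q_1 = 0.30 × 0.35 × 0.405 = 0.04253 m³/s
w_2 = (3.15 − 0.00)/2 = 1.575 m; q_2 = 0.48 × 0.78 × 1.575 = 0.5897 m³/s
w_3 = (3.72 − 0.81)/2 = 1.455 m; q_3 = 0.40 × 1.13 × 1.455 = 0.6577 m³/s
w_4 = (4.62 − 3.15)/2 = 0.735 m; q_4 = 0.45 × 0.90 × 0.735 = 0.2977 m³/s
w_5 = (4.62 − 3.72)/2 = 0.45 m; q_5 = 0.29 × 0.47 × 0.45 = 0.06134 m³/s
Q = Σ qᵢ = 1.649 m³/s

1.65 m³/s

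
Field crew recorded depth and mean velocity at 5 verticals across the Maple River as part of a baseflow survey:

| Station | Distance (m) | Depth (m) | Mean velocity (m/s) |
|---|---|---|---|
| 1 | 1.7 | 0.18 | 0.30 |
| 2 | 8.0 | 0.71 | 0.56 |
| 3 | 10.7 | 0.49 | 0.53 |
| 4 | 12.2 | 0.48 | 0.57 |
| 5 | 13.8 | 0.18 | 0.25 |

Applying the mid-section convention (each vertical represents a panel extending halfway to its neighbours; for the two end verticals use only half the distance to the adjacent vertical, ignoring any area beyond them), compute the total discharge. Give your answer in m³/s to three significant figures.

w_1 = (8.0 − 1.7)/2 = 3.15 m; q_1 = 0.30 × 0.18 × 3.15 = 0.1701 m³/s
w_2 = (10.7 − 1.7)/2 = 4.5 m; q_2 = 0.56 × 0.71 × 4.5 = 1.789 m³/s
w_3 = (12.2 − 8.0)/2 = 2.1 m; q_3 = 0.53 × 0.49 × 2.1 = 0.5454 m³/s
w_4 = (13.8 − 10.7)/2 = 1.55 m; q_4 = 0.57 × 0.48 × 1.55 = 0.4241 m³/s
w_5 = (13.8 − 12.2)/2 = 0.8 m; q_5 = 0.25 × 0.18 × 0.8 = 0.03600 m³/s
Q = Σ qᵢ = 2.965 m³/s

2.96 m³/s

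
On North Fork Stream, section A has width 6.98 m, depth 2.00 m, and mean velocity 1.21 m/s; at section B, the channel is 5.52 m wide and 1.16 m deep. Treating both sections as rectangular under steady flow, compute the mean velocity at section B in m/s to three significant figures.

2.64 m/s

Q = A₁V₁ = (6.98×2.00) × 1.21 = 16.89 m³/s
A₂ = 5.52 × 1.16 = 6.403 m²
V₂ = Q/A₂ = 16.89/6.403 = 2.638 m/s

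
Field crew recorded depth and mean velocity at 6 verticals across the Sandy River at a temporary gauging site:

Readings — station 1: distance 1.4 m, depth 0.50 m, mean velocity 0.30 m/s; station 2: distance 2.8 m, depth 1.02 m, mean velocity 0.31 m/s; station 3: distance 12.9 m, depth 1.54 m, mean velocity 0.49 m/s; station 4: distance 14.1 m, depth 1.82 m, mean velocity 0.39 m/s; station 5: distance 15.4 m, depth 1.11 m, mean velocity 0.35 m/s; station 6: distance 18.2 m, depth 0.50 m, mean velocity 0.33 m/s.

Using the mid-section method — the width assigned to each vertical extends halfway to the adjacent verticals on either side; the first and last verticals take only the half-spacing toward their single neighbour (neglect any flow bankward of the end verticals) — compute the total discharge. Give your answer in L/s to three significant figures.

w_1 = (2.8 − 1.4)/2 = 0.7 m; q_1 = 0.30 × 0.50 × 0.7 = 0.1050 m³/s
w_2 = (12.9 − 1.4)/2 = 5.75 m; q_2 = 0.31 × 1.02 × 5.75 = 1.818 m³/s
w_3 = (14.1 − 2.8)/2 = 5.65 m; q_3 = 0.49 × 1.54 × 5.65 = 4.263 m³/s
w_4 = (15.4 − 12.9)/2 = 1.25 m; q_4 = 0.39 × 1.82 × 1.25 = 0.8873 m³/s
w_5 = (18.2 − 14.1)/2 = 2.05 m; q_5 = 0.35 × 1.11 × 2.05 = 0.7964 m³/s
w_6 = (18.2 − 15.4)/2 = 1.4 m; q_6 = 0.33 × 0.50 × 1.4 = 0.2310 m³/s
Q = Σ qᵢ = 8.101 m³/s
= 8.101 × 1000 = 8101 L/s

8100 L/s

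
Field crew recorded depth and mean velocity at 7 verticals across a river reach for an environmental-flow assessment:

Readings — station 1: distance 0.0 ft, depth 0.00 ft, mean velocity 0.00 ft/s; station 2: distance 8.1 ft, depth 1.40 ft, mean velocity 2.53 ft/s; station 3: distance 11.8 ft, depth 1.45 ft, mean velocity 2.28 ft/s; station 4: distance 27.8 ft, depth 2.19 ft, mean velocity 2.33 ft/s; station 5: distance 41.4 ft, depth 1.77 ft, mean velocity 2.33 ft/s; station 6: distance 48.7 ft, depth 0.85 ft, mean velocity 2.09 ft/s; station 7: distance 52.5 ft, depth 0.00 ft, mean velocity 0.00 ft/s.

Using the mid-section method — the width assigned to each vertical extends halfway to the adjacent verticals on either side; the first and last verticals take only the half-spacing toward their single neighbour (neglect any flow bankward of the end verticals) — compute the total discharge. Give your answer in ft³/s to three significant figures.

w_2 = (11.8 − 0.0)/2 = 5.9 ft; q_2 = 2.53 × 1.40 × 5.9 = 20.90 ft³/s
w_3 = (27.8 − 8.1)/2 = 9.85 ft; q_3 = 2.28 × 1.45 × 9.85 = 32.56 ft³/s
w_4 = (41.4 − 11.8)/2 = 14.8 ft; q_4 = 2.33 × 2.19 × 14.8 = 75.52 ft³/s
w_5 = (48.7 − 27.8)/2 = 10.45 ft; q_5 = 2.33 × 1.77 × 10.45 = 43.10 ft³/s
w_6 = (52.5 − 41.4)/2 = 5.55 ft; q_6 = 2.09 × 0.85 × 5.55 = 9.860 ft³/s
Stations 1, 7 contribute zero (depth or velocity is 0).
Q = Σ qᵢ = 181.9 ft³/s

182 ft³/s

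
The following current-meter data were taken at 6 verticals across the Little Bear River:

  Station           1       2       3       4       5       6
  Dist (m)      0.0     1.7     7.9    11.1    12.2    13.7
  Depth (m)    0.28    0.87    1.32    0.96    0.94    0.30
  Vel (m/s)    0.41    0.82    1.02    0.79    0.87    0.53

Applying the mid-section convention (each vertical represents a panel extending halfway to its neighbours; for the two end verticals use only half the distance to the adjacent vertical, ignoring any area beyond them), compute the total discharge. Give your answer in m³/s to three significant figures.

12.1 m³/s

w_1 = (1.7 − 0.0)/2 = 0.85 m; q_1 = 0.41 × 0.28 × 0.85 = 0.09758 m³/s
w_2 = (7.9 − 0.0)/2 = 3.95 m; q_2 = 0.82 × 0.87 × 3.95 = 2.818 m³/s
w_3 = (11.1 − 1.7)/2 = 4.7 m; q_3 = 1.02 × 1.32 × 4.7 = 6.328 m³/s
w_4 = (12.2 − 7.9)/2 = 2.15 m; q_4 = 0.79 × 0.96 × 2.15 = 1.631 m³/s
w_5 = (13.7 − 11.1)/2 = 1.3 m; q_5 = 0.87 × 0.94 × 1.3 = 1.063 m³/s
w_6 = (13.7 − 12.2)/2 = 0.75 m; q_6 = 0.53 × 0.30 × 0.75 = 0.1193 m³/s
Q = Σ qᵢ = 12.06 m³/s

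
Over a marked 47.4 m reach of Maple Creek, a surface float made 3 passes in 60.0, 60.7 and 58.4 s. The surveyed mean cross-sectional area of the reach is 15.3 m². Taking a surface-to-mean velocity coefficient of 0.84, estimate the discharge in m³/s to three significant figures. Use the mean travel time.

t̄ = (60.0 + 60.7 + 58.4) / 3 = 59.7 s
v_surface = L / t̄ = 47.4 / 59.7 = 0.7940 m/s
v_mean = 0.84 × 0.7940 = 0.6669 m/s
Q = A × v_mean = 15.3 × 0.6669 = 10.20 m³/s

10.2 m³/s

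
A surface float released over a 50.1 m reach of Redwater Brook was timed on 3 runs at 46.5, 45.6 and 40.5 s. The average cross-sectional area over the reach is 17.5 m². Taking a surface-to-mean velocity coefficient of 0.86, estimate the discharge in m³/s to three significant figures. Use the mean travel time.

t̄ = (46.5 + 45.6 + 40.5) / 3 = 44.2 s
v_surface = L / t̄ = 50.1 / 44.2 = 1.133 m/s
v_mean = 0.86 × 1.133 = 0.9748 m/s
Q = A × v_mean = 17.5 × 0.9748 = 17.06 m³/s

17.1 m³/s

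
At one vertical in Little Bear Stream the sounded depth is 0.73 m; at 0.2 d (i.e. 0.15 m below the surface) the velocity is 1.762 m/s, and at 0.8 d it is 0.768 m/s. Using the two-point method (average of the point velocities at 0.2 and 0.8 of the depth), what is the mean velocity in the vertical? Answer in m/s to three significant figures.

v̄ = (1.762 + 0.768) / 2 = 1.265 m/s

1.27 m/s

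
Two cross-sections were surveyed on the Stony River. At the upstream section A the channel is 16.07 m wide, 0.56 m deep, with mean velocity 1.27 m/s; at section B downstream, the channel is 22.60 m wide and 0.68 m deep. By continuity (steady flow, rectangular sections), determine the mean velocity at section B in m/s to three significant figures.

0.744 m/s

Q = A₁V₁ = (16.07×0.56) × 1.27 = 11.43 m³/s
A₂ = 22.60 × 0.68 = 15.37 m²
V₂ = Q/A₂ = 11.43/15.37 = 0.7437 m/s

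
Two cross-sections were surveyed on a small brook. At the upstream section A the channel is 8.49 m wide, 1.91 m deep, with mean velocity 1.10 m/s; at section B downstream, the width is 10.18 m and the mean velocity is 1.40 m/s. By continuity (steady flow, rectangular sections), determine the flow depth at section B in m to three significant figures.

1.25 m

Q = A₁V₁ = (8.49×1.91) × 1.10 = 17.84 m³/s
d₂ = Q/(b₂ V₂) = 17.84/(10.18×1.40) = 1.252 m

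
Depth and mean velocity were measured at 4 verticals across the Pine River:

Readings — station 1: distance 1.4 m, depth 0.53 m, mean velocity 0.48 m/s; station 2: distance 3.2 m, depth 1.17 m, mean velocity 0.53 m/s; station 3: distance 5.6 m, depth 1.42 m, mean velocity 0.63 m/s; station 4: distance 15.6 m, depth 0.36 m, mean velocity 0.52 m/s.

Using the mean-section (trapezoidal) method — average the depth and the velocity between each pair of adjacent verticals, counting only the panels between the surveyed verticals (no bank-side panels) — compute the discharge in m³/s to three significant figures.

Panel 1-2: Δb = 1.8 m, d̄ = (0.53+1.17)/2 = 0.85, v̄ = (0.48+0.53)/2 = 0.505 → q = 1.8×0.85×0.505 = 0.7727 m³/s
Panel 2-3: Δb = 2.4 m, d̄ = (1.17+1.42)/2 = 1.295, v̄ = (0.53+0.63)/2 = 0.58 → q = 2.4×1.295×0.58 = 1.803 m³/s
Panel 3-4: Δb = 10 m, d̄ = (1.42+0.36)/2 = 0.89, v̄ = (0.63+0.52)/2 = 0.575 → q = 10×0.89×0.575 = 5.118 m³/s
Q = Σ q = 7.693 m³/s

7.69 m³/s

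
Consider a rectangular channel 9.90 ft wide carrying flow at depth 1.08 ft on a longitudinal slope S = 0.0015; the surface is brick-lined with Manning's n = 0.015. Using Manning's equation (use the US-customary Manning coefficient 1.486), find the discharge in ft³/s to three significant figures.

A = b·y = 9.90 × 1.08 = 10.69 ft²
P = b + 2y = 9.90 + 2×1.08 = 12.06 ft
R = A/P = 10.69/12.06 = 0.8866 ft
Q = (1.486/n)·A·R^(2/3)·S^(1/2) = (1.486/0.015) × 10.69 × 0.8866^(2/3) × 0.0015^(1/2) = 37.86 ft³/s

37.9 ft³/s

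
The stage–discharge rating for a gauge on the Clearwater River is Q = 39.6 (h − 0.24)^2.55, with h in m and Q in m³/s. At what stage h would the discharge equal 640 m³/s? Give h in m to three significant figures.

h − h₀ = (Q/C)^(1/b) = (640/39.6)^(1/2.55) = 2.978 m
h = 0.24 + 2.978 = 3.218 m

3.22 m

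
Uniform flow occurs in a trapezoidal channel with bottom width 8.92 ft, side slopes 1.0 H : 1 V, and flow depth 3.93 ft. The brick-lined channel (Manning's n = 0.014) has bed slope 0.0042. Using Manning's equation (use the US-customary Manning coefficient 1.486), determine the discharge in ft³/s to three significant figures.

A = (b + z·y)·y = (8.92 + 1.0×3.93)×3.93 = 50.50 ft²
P = b + 2y√(1+z²) = 8.92 + 2×3.93×√(1+1.0²) = 20.04 ft
R = A/P = 50.50/20.04 = 2.521 ft
Q = (1.486/n)·A·R^(2/3)·S^(1/2) = (1.486/0.014) × 50.50 × 2.521^(2/3) × 0.0042^(1/2) = 643.4 ft³/s

643 ft³/s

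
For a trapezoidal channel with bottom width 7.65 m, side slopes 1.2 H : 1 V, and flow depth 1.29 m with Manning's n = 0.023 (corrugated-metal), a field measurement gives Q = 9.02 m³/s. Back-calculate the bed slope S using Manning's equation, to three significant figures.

0.000299

A = (b + z·y)·y = (7.65 + 1.2×1.29)×1.29 = 11.87 m²
P = b + 2y√(1+z²) = 7.65 + 2×1.29×√(1+1.2²) = 11.68 m
R = A/P = 11.87/11.68 = 1.016 m
S = (Q·n / (1·A·R^(2/3)))² = (9.02×0.023 / (1×11.87×1.011))² = 0.0002994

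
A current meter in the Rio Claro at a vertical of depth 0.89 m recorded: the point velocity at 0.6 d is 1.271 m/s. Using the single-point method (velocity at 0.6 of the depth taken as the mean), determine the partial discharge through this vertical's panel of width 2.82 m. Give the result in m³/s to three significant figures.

v̄ = v₀.₆ = 1.271 m/s
q = v̄ × d × w = 1.271 × 0.89 × 2.82 = 3.190 m³/s

3.19 m³/s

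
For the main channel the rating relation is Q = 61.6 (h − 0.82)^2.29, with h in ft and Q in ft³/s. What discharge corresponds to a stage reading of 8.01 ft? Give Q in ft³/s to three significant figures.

5640 ft³/s

Q = 61.6 × (8.01 − 0.82)^2.29 = 61.6 × 7.19^2.29 = 5643 ft³/s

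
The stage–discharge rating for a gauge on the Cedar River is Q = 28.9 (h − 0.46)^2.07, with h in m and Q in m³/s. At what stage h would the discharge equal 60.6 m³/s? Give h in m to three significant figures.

1.89 m

h − h₀ = (Q/C)^(1/b) = (60.6/28.9)^(1/2.07) = 1.430 m
h = 0.46 + 1.430 = 1.890 m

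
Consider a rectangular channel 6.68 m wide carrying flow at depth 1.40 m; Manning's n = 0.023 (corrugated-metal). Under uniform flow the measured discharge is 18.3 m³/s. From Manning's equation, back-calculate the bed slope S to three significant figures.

A = b·y = 6.68 × 1.40 = 9.352 m²
P = b + 2y = 6.68 + 2×1.40 = 9.480 m
R = A/P = 9.352/9.480 = 0.9865 m
S = (Q·n / (1·A·R^(2/3)))² = (18.3×0.023 / (1×9.352×0.9910))² = 0.002063

0.00206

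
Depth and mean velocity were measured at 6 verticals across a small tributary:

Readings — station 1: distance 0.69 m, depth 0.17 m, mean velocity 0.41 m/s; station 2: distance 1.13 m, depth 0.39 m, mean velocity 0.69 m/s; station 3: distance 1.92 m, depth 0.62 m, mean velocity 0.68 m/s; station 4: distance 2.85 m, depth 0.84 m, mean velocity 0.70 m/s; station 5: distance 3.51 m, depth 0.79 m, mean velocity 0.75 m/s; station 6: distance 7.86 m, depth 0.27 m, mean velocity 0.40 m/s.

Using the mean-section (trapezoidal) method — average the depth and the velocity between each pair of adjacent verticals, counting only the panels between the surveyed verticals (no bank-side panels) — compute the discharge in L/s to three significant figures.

2530 L/s

Panel 1-2: Δb = 0.44 m, d̄ = (0.17+0.39)/2 = 0.28, v̄ = (0.41+0.69)/2 = 0.55 → q = 0.44×0.28×0.55 = 0.06776 m³/s
Panel 2-3: Δb = 0.79 m, d̄ = (0.39+0.62)/2 = 0.505, v̄ = (0.69+0.68)/2 = 0.685 → q = 0.79×0.505×0.685 = 0.2733 m³/s
Panel 3-4: Δb = 0.93 m, d̄ = (0.62+0.84)/2 = 0.73, v̄ = (0.68+0.70)/2 = 0.69 → q = 0.93×0.73×0.69 = 0.4684 m³/s
Panel 4-5: Δb = 0.66 m, d̄ = (0.84+0.79)/2 = 0.815, v̄ = (0.70+0.75)/2 = 0.725 → q = 0.66×0.815×0.725 = 0.3900 m³/s
Panel 5-6: Δb = 4.35 m, d̄ = (0.79+0.27)/2 = 0.53, v̄ = (0.75+0.40)/2 = 0.575 → q = 4.35×0.53×0.575 = 1.326 m³/s
Q = Σ q = 2.525 m³/s
= 2.525 × 1000 = 2525 L/s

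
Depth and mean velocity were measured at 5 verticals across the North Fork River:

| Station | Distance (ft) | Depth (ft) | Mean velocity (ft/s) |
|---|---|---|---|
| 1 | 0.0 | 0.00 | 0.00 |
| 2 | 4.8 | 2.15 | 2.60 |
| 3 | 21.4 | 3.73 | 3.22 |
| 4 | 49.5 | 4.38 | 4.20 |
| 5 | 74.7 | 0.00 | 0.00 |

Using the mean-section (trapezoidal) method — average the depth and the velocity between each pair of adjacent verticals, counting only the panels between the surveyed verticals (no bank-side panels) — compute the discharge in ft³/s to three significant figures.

687 ft³/s

Panel 1-2: Δb = 4.8 ft, d̄ = (0.00+2.15)/2 = 1.075, v̄ = (0.00+2.60)/2 = 1.3 → q = 4.8×1.075×1.3 = 6.708 ft³/s
Panel 2-3: Δb = 16.6 ft, d̄ = (2.15+3.73)/2 = 2.94, v̄ = (2.60+3.22)/2 = 2.91 → q = 16.6×2.94×2.91 = 142.0 ft³/s
Panel 3-4: Δb = 28.1 ft, d̄ = (3.73+4.38)/2 = 4.055, v̄ = (3.22+4.20)/2 = 3.71 → q = 28.1×4.055×3.71 = 422.7 ft³/s
Panel 4-5: Δb = 25.2 ft, d̄ = (4.38+0.00)/2 = 2.19, v̄ = (4.20+0.00)/2 = 2.1 → q = 25.2×2.19×2.1 = 115.9 ft³/s
Q = Σ q = 687.4 ft³/s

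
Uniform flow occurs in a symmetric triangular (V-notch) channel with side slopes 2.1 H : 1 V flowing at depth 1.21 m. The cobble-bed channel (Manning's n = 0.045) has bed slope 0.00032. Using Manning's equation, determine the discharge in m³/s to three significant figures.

0.817 m³/s

A = z·y² = 2.1×1.21² = 3.075 m²
P = 2y√(1+z²) = 2×1.21×√(1+2.1²) = 5.629 m
R = A/P = 3.075/5.629 = 0.5462 m
Q = (1/n)·A·R^(2/3)·S^(1/2) = (1/0.045) × 3.075 × 0.5462^(2/3) × 0.00032^(1/2) = 0.8167 m³/s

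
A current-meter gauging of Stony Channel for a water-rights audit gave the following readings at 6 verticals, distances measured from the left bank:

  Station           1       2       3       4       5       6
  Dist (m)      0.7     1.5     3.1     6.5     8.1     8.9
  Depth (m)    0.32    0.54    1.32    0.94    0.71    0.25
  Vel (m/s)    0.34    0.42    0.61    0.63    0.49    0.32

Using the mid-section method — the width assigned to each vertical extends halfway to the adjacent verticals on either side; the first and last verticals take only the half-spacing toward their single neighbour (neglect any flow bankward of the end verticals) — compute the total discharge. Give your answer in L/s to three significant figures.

4260 L/s

w_1 = (1.5 − 0.7)/2 = 0.4 m; q_1 = 0.34 × 0.32 × 0.4 = 0.04352 m³/s
w_2 = (3.1 − 0.7)/2 = 1.2 m; q_2 = 0.42 × 0.54 × 1.2 = 0.2722 m³/s
w_3 = (6.5 − 1.5)/2 = 2.5 m; q_3 = 0.61 × 1.32 × 2.5 = 2.013 m³/s
w_4 = (8.1 − 3.1)/2 = 2.5 m; q_4 = 0.63 × 0.94 × 2.5 = 1.481 m³/s
w_5 = (8.9 − 6.5)/2 = 1.2 m; q_5 = 0.49 × 0.71 × 1.2 = 0.4175 m³/s
w_6 = (8.9 − 8.1)/2 = 0.4 m; q_6 = 0.32 × 0.25 × 0.4 = 0.03200 m³/s
Q = Σ qᵢ = 4.259 m³/s
= 4.259 × 1000 = 4259 L/s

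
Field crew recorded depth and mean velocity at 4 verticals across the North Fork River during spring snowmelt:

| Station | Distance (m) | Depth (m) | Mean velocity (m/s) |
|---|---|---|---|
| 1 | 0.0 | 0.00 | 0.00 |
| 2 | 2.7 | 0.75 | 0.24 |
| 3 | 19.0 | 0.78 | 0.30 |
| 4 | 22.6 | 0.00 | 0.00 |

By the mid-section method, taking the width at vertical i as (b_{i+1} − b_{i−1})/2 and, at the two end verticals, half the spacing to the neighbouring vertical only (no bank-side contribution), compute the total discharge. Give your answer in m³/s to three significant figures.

4.04 m³/s

w_2 = (19.0 − 0.0)/2 = 9.5 m; q_2 = 0.24 × 0.75 × 9.5 = 1.710 m³/s
w_3 = (22.6 − 2.7)/2 = 9.95 m; q_3 = 0.30 × 0.78 × 9.95 = 2.328 m³/s
Stations 1, 4 contribute zero (depth or velocity is 0).
Q = Σ qᵢ = 4.038 m³/s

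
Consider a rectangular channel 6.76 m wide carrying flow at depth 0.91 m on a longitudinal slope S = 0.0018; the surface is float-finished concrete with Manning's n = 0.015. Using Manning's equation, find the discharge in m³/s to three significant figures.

13.9 m³/s

A = b·y = 6.76 × 0.91 = 6.152 m²
P = b + 2y = 6.76 + 2×0.91 = 8.580 m
R = A/P = 6.152/8.580 = 0.7170 m
Q = (1/n)·A·R^(2/3)·S^(1/2) = (1/0.015) × 6.152 × 0.7170^(2/3) × 0.0018^(1/2) = 13.94 m³/s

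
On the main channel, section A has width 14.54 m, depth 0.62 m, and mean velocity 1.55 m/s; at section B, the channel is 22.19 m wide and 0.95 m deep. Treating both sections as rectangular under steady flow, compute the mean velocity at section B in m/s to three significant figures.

0.663 m/s

Q = A₁V₁ = (14.54×0.62) × 1.55 = 13.97 m³/s
A₂ = 22.19 × 0.95 = 21.08 m²
V₂ = Q/A₂ = 13.97/21.08 = 0.6628 m/s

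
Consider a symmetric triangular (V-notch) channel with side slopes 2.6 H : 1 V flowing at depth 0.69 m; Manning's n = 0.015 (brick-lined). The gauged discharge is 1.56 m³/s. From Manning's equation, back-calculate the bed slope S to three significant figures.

A = z·y² = 2.6×0.69² = 1.238 m²
P = 2y√(1+z²) = 2×0.69×√(1+2.6²) = 3.844 m
R = A/P = 1.238/3.844 = 0.3220 m
S = (Q·n / (1·A·R^(2/3)))² = (1.56×0.015 / (1×1.238×0.4698))² = 0.001619

0.00162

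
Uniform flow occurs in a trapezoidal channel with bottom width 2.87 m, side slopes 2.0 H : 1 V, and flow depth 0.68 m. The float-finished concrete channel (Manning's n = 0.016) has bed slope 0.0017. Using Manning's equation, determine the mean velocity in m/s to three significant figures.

1.59 m/s

A = (b + z·y)·y = (2.87 + 2.0×0.68)×0.68 = 2.876 m²
P = b + 2y√(1+z²) = 2.87 + 2×0.68×√(1+2.0²) = 5.911 m
R = A/P = 2.876/5.911 = 0.4866 m
Q = (1/n)·A·R^(2/3)·S^(1/2) = (1/0.016) × 2.876 × 0.4866^(2/3) × 0.0017^(1/2) = 4.586 m³/s
V = Q/A = 4.586/2.876 = 1.594 m/s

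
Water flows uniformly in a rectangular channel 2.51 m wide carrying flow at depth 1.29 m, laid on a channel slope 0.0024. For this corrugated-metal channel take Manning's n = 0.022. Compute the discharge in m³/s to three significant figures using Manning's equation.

5.33 m³/s

A = b·y = 2.51 × 1.29 = 3.238 m²
P = b + 2y = 2.51 + 2×1.29 = 5.090 m
R = A/P = 3.238/5.090 = 0.6361 m
Q = (1/n)·A·R^(2/3)·S^(1/2) = (1/0.022) × 3.238 × 0.6361^(2/3) × 0.0024^(1/2) = 5.333 m³/s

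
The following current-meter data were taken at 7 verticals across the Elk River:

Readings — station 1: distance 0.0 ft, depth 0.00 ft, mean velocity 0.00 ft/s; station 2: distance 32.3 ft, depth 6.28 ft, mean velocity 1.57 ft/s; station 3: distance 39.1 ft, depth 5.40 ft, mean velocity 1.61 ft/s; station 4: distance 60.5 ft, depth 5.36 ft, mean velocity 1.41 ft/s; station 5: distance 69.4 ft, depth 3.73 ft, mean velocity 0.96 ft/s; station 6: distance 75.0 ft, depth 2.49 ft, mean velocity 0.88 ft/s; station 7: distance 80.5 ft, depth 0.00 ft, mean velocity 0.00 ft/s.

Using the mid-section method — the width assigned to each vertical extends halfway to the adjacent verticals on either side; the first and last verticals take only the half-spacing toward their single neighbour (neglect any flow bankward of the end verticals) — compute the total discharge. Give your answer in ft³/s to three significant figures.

w_2 = (39.1 − 0.0)/2 = 19.55 ft; q_2 = 1.57 × 6.28 × 19.55 = 192.8 ft³/s
w_3 = (60.5 − 32.3)/2 = 14.1 ft; q_3 = 1.61 × 5.40 × 14.1 = 122.6 ft³/s
w_4 = (69.4 − 39.1)/2 = 15.15 ft; q_4 = 1.41 × 5.36 × 15.15 = 114.5 ft³/s
w_5 = (75.0 − 60.5)/2 = 7.25 ft; q_5 = 0.96 × 3.73 × 7.25 = 25.96 ft³/s
w_6 = (80.5 − 69.4)/2 = 5.55 ft; q_6 = 0.88 × 2.49 × 5.55 = 12.16 ft³/s
Stations 1, 7 contribute zero (depth or velocity is 0).
Q = Σ qᵢ = 468.0 ft³/s

468 ft³/s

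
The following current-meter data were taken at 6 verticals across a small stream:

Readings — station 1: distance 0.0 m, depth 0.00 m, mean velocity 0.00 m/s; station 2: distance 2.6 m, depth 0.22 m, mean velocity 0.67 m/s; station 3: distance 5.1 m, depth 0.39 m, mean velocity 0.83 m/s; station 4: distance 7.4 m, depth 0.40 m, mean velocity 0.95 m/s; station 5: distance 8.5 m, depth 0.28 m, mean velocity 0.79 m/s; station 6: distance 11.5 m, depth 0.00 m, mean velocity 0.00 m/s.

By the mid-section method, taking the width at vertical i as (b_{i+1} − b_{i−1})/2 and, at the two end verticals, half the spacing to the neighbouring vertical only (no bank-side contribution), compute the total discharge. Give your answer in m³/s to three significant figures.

2.25 m³/s

w_2 = (5.1 − 0.0)/2 = 2.55 m; q_2 = 0.67 × 0.22 × 2.55 = 0.3759 m³/s
w_3 = (7.4 − 2.6)/2 = 2.4 m; q_3 = 0.83 × 0.39 × 2.4 = 0.7769 m³/s
w_4 = (8.5 − 5.1)/2 = 1.7 m; q_4 = 0.95 × 0.40 × 1.7 = 0.6460 m³/s
w_5 = (11.5 − 7.4)/2 = 2.05 m; q_5 = 0.79 × 0.28 × 2.05 = 0.4535 m³/s
Stations 1, 6 contribute zero (depth or velocity is 0).
Q = Σ qᵢ = 2.252 m³/s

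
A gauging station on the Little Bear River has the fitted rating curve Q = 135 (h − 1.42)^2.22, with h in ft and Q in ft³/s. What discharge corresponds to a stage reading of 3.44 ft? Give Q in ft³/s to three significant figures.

643 ft³/s

Q = 135 × (3.44 − 1.42)^2.22 = 135 × 2.02^2.22 = 643.0 ft³/s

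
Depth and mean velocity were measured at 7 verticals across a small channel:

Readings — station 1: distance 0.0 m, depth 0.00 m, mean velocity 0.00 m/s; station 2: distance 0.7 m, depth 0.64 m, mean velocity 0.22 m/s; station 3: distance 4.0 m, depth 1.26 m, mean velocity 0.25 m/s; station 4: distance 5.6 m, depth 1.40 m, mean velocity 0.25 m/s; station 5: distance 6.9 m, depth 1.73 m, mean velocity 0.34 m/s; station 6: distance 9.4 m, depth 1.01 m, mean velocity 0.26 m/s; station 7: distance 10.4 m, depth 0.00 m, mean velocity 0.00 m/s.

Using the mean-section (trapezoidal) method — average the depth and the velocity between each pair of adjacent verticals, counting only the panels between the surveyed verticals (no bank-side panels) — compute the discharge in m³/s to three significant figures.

Panel 1-2: Δb = 0.7 m, d̄ = (0.00+0.64)/2 = 0.32, v̄ = (0.00+0.22)/2 = 0.11 → q = 0.7×0.32×0.11 = 0.02464 m³/s
Panel 2-3: Δb = 3.3 m, d̄ = (0.64+1.26)/2 = 0.95, v̄ = (0.22+0.25)/2 = 0.235 → q = 3.3×0.95×0.235 = 0.7367 m³/s
Panel 3-4: Δb = 1.6 m, d̄ = (1.26+1.40)/2 = 1.33, v̄ = (0.25+0.25)/2 = 0.25 → q = 1.6×1.33×0.25 = 0.5320 m³/s
Panel 4-5: Δb = 1.3 m, d̄ = (1.40+1.73)/2 = 1.565, v̄ = (0.25+0.34)/2 = 0.295 → q = 1.3×1.565×0.295 = 0.6002 m³/s
Panel 5-6: Δb = 2.5 m, d̄ = (1.73+1.01)/2 = 1.37, v̄ = (0.34+0.26)/2 = 0.3 → q = 2.5×1.37×0.3 = 1.028 m³/s
Panel 6-7: Δb = 1 m, d̄ = (1.01+0.00)/2 = 0.505, v̄ = (0.26+0.00)/2 = 0.13 → q = 1×0.505×0.13 = 0.06565 m³/s
Q = Σ q = 2.987 m³/s

2.99 m³/s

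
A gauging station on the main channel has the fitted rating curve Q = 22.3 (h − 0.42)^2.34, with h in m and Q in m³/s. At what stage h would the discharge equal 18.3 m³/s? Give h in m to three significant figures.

h − h₀ = (Q/C)^(1/b) = (18.3/22.3)^(1/2.34) = 0.9190 m
h = 0.42 + 0.9190 = 1.339 m

1.34 m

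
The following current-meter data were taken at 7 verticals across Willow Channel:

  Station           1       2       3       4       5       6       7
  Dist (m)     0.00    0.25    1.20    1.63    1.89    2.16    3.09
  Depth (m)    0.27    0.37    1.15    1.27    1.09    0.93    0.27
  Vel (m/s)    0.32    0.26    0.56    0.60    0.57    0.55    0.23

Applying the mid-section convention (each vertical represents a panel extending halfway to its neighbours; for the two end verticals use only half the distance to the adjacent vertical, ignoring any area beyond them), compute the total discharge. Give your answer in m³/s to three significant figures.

w_1 = (0.25 − 0.00)/2 = 0.125 m; q_1 = 0.32 × 0.27 × 0.125 = 0.01080 m³/s
w_2 = (1.20 − 0.00)/2 = 0.6 m; q_2 = 0.26 × 0.37 × 0.6 = 0.05772 m³/s
w_3 = (1.63 − 0.25)/2 = 0.69 m; q_3 = 0.56 × 1.15 × 0.69 = 0.4444 m³/s
w_4 = (1.89 − 1.20)/2 = 0.345 m; q_4 = 0.60 × 1.27 × 0.345 = 0.2629 m³/s
w_5 = (2.16 − 1.63)/2 = 0.265 m; q_5 = 0.57 × 1.09 × 0.265 = 0.1646 m³/s
w_6 = (3.09 − 1.89)/2 = 0.6 m; q_6 = 0.55 × 0.93 × 0.6 = 0.3069 m³/s
w_7 = (3.09 − 2.16)/2 = 0.465 m; q_7 = 0.23 × 0.27 × 0.465 = 0.02888 m³/s
Q = Σ qᵢ = 1.276 m³/s

1.28 m³/s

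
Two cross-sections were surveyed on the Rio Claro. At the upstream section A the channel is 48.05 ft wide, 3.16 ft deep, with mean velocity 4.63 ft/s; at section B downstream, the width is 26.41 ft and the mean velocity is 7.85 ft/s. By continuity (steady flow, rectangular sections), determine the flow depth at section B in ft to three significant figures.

Q = A₁V₁ = (48.05×3.16) × 4.63 = 703.0 ft³/s
d₂ = Q/(b₂ V₂) = 703.0/(26.41×7.85) = 3.391 ft

3.39 ft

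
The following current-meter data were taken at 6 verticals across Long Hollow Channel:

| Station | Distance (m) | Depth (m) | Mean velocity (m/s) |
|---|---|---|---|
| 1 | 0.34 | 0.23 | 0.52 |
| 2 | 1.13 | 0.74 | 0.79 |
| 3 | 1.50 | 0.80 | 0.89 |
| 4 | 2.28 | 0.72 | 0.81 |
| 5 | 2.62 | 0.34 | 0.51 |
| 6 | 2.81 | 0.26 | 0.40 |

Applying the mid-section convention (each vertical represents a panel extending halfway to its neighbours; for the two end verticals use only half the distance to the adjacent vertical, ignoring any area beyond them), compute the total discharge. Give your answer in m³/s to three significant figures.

w_1 = (1.13 − 0.34)/2 = 0.395 m; q_1 = 0.52 × 0.23 × 0.395 = 0.04724 m³/s
w_2 = (1.50 − 0.34)/2 = 0.58 m; q_2 = 0.79 × 0.74 × 0.58 = 0.3391 m³/s
w_3 = (2.28 − 1.13)/2 = 0.575 m; q_3 = 0.89 × 0.80 × 0.575 = 0.4094 m³/s
w_4 = (2.62 − 1.50)/2 = 0.56 m; q_4 = 0.81 × 0.72 × 0.56 = 0.3266 m³/s
w_5 = (2.81 − 2.28)/2 = 0.265 m; q_5 = 0.51 × 0.34 × 0.265 = 0.04595 m³/s
w_6 = (2.81 − 2.62)/2 = 0.095 m; q_6 = 0.40 × 0.26 × 0.095 = 0.009880 m³/s
Q = Σ qᵢ = 1.178 m³/s

1.18 m³/s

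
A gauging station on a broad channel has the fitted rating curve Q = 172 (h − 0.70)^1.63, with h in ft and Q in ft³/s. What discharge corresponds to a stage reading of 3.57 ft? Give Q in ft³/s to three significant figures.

Q = 172 × (3.57 − 0.70)^1.63 = 172 × 2.87^1.63 = 959.1 ft³/s

959 ft³/s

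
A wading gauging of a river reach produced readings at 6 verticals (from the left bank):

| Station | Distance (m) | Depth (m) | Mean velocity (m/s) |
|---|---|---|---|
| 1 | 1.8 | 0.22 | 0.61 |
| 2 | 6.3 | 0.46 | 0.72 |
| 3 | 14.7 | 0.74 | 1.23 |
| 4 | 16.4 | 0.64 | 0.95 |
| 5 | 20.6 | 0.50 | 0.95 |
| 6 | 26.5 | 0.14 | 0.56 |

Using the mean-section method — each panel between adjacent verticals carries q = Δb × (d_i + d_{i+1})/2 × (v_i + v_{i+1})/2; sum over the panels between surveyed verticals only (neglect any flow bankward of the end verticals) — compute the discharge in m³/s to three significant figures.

Panel 1-2: Δb = 4.5 m, d̄ = (0.22+0.46)/2 = 0.34, v̄ = (0.61+0.72)/2 = 0.665 → q = 4.5×0.34×0.665 = 1.017 m³/s
Panel 2-3: Δb = 8.4 m, d̄ = (0.46+0.74)/2 = 0.6, v̄ = (0.72+1.23)/2 = 0.975 → q = 8.4×0.6×0.975 = 4.914 m³/s
Panel 3-4: Δb = 1.7 m, d̄ = (0.74+0.64)/2 = 0.69, v̄ = (1.23+0.95)/2 = 1.09 → q = 1.7×0.69×1.09 = 1.279 m³/s
Panel 4-5: Δb = 4.2 m, d̄ = (0.64+0.50)/2 = 0.57, v̄ = (0.95+0.95)/2 = 0.95 → q = 4.2×0.57×0.95 = 2.274 m³/s
Panel 5-6: Δb = 5.9 m, d̄ = (0.50+0.14)/2 = 0.32, v̄ = (0.95+0.56)/2 = 0.755 → q = 5.9×0.32×0.755 = 1.425 m³/s
Q = Σ q = 10.91 m³/s

10.9 m³/s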